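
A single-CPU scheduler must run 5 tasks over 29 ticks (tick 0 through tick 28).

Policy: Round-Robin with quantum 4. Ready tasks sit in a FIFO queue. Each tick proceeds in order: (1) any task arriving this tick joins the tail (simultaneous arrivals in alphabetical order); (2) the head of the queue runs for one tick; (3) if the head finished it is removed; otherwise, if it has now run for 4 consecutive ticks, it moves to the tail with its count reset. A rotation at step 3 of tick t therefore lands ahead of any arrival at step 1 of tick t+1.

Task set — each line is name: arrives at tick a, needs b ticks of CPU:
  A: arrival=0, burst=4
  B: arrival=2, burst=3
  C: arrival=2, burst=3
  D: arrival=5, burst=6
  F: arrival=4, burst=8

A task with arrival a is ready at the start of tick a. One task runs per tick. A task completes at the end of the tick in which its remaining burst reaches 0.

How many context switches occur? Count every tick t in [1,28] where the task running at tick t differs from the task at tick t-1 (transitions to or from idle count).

t=0: queue=[A] q_used=0 → run A
t=1: queue=[A] q_used=1 → run A
t=2: queue=[A,B,C] q_used=2 → run A
t=3: queue=[A,B,C] q_used=3 → run A
t=4: queue=[B,C,F] q_used=0 → run B
t=5: queue=[B,C,F,D] q_used=1 → run B
t=6: queue=[B,C,F,D] q_used=2 → run B
t=7: queue=[C,F,D] q_used=0 → run C
t=8: queue=[C,F,D] q_used=1 → run C
t=9: queue=[C,F,D] q_used=2 → run C
t=10: queue=[F,D] q_used=0 → run F
t=11: queue=[F,D] q_used=1 → run F
t=12: queue=[F,D] q_used=2 → run F
t=13: queue=[F,D] q_used=3 → run F
t=14: queue=[D,F] q_used=0 → run D
t=15: queue=[D,F] q_used=1 → run D
t=16: queue=[D,F] q_used=2 → run D
t=17: queue=[D,F] q_used=3 → run D
t=18: queue=[F,D] q_used=0 → run F
t=19: queue=[F,D] q_used=1 → run F
t=20: queue=[F,D] q_used=2 → run F
t=21: queue=[F,D] q_used=3 → run F
t=22: queue=[D] q_used=0 → run D
t=23: queue=[D] q_used=1 → run D
t=24: (idle)
t=25: (idle)
t=26: (idle)
t=27: (idle)
t=28: (idle)

context switches = 7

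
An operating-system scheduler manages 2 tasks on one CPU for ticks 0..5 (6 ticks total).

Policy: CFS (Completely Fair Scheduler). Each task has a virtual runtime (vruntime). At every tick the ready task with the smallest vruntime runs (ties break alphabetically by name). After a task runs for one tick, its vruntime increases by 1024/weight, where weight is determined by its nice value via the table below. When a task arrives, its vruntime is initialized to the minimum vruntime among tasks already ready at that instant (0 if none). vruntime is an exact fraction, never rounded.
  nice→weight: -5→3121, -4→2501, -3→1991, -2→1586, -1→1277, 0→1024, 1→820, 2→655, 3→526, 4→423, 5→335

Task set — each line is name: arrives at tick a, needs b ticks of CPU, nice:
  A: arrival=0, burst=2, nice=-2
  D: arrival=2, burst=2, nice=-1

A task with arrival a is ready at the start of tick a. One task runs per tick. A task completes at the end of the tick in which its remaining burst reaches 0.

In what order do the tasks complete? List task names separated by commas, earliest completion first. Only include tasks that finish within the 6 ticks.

t=0: vr[A=0] → run A
t=1: vr[A=512/793] → run A
t=2: vr[D=0] → run D
t=3: vr[D=1024/1277] → run D
t=4: (idle)
t=5: (idle)

completion order = A, D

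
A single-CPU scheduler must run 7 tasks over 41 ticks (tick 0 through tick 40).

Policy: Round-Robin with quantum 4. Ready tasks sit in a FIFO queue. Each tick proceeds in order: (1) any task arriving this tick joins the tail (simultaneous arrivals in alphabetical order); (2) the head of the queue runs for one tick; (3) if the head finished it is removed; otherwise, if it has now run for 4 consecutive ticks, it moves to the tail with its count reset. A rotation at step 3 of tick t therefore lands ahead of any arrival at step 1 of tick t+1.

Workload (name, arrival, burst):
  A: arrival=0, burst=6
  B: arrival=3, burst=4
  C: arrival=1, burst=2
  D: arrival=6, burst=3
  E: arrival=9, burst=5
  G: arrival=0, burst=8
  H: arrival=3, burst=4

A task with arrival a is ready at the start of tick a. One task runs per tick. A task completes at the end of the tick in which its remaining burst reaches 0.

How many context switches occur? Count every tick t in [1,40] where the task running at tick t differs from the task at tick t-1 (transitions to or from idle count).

t=0: queue=[A,G] q_used=0 → run A
t=1: queue=[A,G,C] q_used=1 → run A
t=2: queue=[A,G,C] q_used=2 → run A
t=3: queue=[A,G,C,B,H] q_used=3 → run A
t=4: queue=[G,C,B,H,A] q_used=0 → run G
t=5: queue=[G,C,B,H,A] q_used=1 → run G
t=6: queue=[G,C,B,H,A,D] q_used=2 → run G
t=7: queue=[G,C,B,H,A,D] q_used=3 → run G
t=8: queue=[C,B,H,A,D,G] q_used=0 → run C
t=9: queue=[C,B,H,A,D,G,E] q_used=1 → run C
t=10: queue=[B,H,A,D,G,E] q_used=0 → run B
t=11: queue=[B,H,A,D,G,E] q_used=1 → run B
t=12: queue=[B,H,A,D,G,E] q_used=2 → run B
t=13: queue=[B,H,A,D,G,E] q_used=3 → run B
t=14: queue=[H,A,D,G,E] q_used=0 → run H
t=15: queue=[H,A,D,G,E] q_used=1 → run H
t=16: queue=[H,A,D,G,E] q_used=2 → run H
t=17: queue=[H,A,D,G,E] q_used=3 → run H
t=18: queue=[A,D,G,E] q_used=0 → run A
t=19: queue=[A,D,G,E] q_used=1 → run A
t=20: queue=[D,G,E] q_used=0 → run D
t=21: queue=[D,G,E] q_used=1 → run D
t=22: queue=[D,G,E] q_used=2 → run D
t=23: queue=[G,E] q_used=0 → run G
t=24: queue=[G,E] q_used=1 → run G
t=25: queue=[G,E] q_used=2 → run G
t=26: queue=[G,E] q_used=3 → run G
t=27: queue=[E] q_used=0 → run E
t=28: queue=[E] q_used=1 → run E
t=29: queue=[E] q_used=2 → run E
t=30: queue=[E] q_used=3 → run E
t=31: queue=[E] q_used=0 → run E
t=32: (idle)
t=33: (idle)
t=34: (idle)
t=35: (idle)
t=36: (idle)
t=37: (idle)
t=38: (idle)
t=39: (idle)
t=40: (idle)

context switches = 9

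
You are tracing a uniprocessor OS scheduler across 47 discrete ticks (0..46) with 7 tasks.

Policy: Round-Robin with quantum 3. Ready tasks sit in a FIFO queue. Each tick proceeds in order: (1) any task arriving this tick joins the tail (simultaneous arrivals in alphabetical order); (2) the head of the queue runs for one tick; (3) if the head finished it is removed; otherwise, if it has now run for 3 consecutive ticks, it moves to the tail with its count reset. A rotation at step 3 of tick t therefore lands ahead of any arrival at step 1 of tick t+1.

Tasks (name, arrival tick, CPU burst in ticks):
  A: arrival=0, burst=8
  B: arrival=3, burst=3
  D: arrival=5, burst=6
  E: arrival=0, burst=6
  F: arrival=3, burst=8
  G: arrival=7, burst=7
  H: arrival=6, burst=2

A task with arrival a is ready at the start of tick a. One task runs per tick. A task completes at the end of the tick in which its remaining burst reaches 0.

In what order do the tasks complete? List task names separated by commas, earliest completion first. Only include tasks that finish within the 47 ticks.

completion order = B, E, H, A, D, F, G

t=0: queue=[A,E] q_used=0 → run A
t=1: queue=[A,E] q_used=1 → run A
t=2: queue=[A,E] q_used=2 → run A
t=3: queue=[E,A,B,F] q_used=0 → run E
t=4: queue=[E,A,B,F] q_used=1 → run E
t=5: queue=[E,A,B,F,D] q_used=2 → run E
t=6: queue=[A,B,F,D,E,H] q_used=0 → run A
t=7: queue=[A,B,F,D,E,H,G] q_used=1 → run A
t=8: queue=[A,B,F,D,E,H,G] q_used=2 → run A
t=9: queue=[B,F,D,E,H,G,A] q_used=0 → run B
t=10: queue=[B,F,D,E,H,G,A] q_used=1 → run B
t=11: queue=[B,F,D,E,H,G,A] q_used=2 → run B
t=12: queue=[F,D,E,H,G,A] q_used=0 → run F
t=13: queue=[F,D,E,H,G,A] q_used=1 → run F
t=14: queue=[F,D,E,H,G,A] q_used=2 → run F
t=15: queue=[D,E,H,G,A,F] q_used=0 → run D
t=16: queue=[D,E,H,G,A,F] q_used=1 → run D
t=17: queue=[D,E,H,G,A,F] q_used=2 → run D
t=18: queue=[E,H,G,A,F,D] q_used=0 → run E
t=19: queue=[E,H,G,A,F,D] q_used=1 → run E
t=20: queue=[E,H,G,A,F,D] q_used=2 → run E
t=21: queue=[H,G,A,F,D] q_used=0 → run H
t=22: queue=[H,G,A,F,D] q_used=1 → run H
t=23: queue=[G,A,F,D] q_used=0 → run G
t=24: queue=[G,A,F,D] q_used=1 → run G
t=25: queue=[G,A,F,D] q_used=2 → run G
t=26: queue=[A,F,D,G] q_used=0 → run A
t=27: queue=[A,F,D,G] q_used=1 → run A
t=28: queue=[F,D,G] q_used=0 → run F
t=29: queue=[F,D,G] q_used=1 → run F
t=30: queue=[F,D,G] q_used=2 → run F
t=31: queue=[D,G,F] q_used=0 → run D
t=32: queue=[D,G,F] q_used=1 → run D
t=33: queue=[D,G,F] q_used=2 → run D
t=34: queue=[G,F] q_used=0 → run G
t=35: queue=[G,F] q_used=1 → run G
t=36: queue=[G,F] q_used=2 → run G
t=37: queue=[F,G] q_used=0 → run F
t=38: queue=[F,G] q_used=1 → run F
t=39: queue=[G] q_used=0 → run G
t=40: (idle)
t=41: (idle)
t=42: (idle)
t=43: (idle)
t=44: (idle)
t=45: (idle)
t=46: (idle)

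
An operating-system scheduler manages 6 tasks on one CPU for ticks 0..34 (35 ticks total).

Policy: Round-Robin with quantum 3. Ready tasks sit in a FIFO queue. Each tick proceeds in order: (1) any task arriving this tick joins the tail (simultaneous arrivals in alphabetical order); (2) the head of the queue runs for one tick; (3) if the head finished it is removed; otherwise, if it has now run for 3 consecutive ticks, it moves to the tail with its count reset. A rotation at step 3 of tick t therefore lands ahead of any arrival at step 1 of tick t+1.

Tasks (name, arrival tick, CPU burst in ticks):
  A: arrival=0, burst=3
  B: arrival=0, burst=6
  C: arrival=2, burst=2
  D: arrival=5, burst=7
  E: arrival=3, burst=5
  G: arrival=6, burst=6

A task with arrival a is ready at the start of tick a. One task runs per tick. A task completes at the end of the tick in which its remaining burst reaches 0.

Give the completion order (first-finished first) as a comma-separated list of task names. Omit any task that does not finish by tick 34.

completion order = A, C, B, E, G, D

t=0: queue=[A,B] q_used=0 → run A
t=1: queue=[A,B] q_used=1 → run A
t=2: queue=[A,B,C] q_used=2 → run A
t=3: queue=[B,C,E] q_used=0 → run B
t=4: queue=[B,C,E] q_used=1 → run B
t=5: queue=[B,C,E,D] q_used=2 → run B
t=6: queue=[C,E,D,B,G] q_used=0 → run C
t=7: queue=[C,E,D,B,G] q_used=1 → run C
t=8: queue=[E,D,B,G] q_used=0 → run E
t=9: queue=[E,D,B,G] q_used=1 → run E
t=10: queue=[E,D,B,G] q_used=2 → run E
t=11: queue=[D,B,G,E] q_used=0 → run D
t=12: queue=[D,B,G,E] q_used=1 → run D
t=13: queue=[D,B,G,E] q_used=2 → run D
t=14: queue=[B,G,E,D] q_used=0 → run B
t=15: queue=[B,G,E,D] q_used=1 → run B
t=16: queue=[B,G,E,D] q_used=2 → run B
t=17: queue=[G,E,D] q_used=0 → run G
t=18: queue=[G,E,D] q_used=1 → run G
t=19: queue=[G,E,D] q_used=2 → run G
t=20: queue=[E,D,G] q_used=0 → run E
t=21: queue=[E,D,G] q_used=1 → run E
t=22: queue=[D,G] q_used=0 → run D
t=23: queue=[D,G] q_used=1 → run D
t=24: queue=[D,G] q_used=2 → run D
t=25: queue=[G,D] q_used=0 → run G
t=26: queue=[G,D] q_used=1 → run G
t=27: queue=[G,D] q_used=2 → run G
t=28: queue=[D] q_used=0 → run D
t=29: (idle)
t=30: (idle)
t=31: (idle)
t=32: (idle)
t=33: (idle)
t=34: (idle)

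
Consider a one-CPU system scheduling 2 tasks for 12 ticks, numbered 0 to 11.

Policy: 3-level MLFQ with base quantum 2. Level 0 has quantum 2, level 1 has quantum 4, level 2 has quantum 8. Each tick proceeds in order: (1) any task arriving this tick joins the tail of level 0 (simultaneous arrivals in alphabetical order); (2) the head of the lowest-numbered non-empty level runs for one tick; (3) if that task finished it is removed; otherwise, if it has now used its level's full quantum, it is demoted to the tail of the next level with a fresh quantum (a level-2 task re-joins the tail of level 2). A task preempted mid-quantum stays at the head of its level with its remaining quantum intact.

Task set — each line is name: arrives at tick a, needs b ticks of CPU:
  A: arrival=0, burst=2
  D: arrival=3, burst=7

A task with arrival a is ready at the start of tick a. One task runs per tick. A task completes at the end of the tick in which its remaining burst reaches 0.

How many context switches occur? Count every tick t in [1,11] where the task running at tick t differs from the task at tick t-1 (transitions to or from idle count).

t=0: L0/L1/L2 = A/-/- → run A
t=1: L0/L1/L2 = A/-/- → run A
t=2: (idle)
t=3: L0/L1/L2 = D/-/- → run D
t=4: L0/L1/L2 = D/-/- → run D
t=5: L0/L1/L2 = -/D/- → run D
t=6: L0/L1/L2 = -/D/- → run D
t=7: L0/L1/L2 = -/D/- → run D
t=8: L0/L1/L2 = -/D/- → run D
t=9: L0/L1/L2 = -/-/D → run D
t=10: (idle)
t=11: (idle)

context switches = 3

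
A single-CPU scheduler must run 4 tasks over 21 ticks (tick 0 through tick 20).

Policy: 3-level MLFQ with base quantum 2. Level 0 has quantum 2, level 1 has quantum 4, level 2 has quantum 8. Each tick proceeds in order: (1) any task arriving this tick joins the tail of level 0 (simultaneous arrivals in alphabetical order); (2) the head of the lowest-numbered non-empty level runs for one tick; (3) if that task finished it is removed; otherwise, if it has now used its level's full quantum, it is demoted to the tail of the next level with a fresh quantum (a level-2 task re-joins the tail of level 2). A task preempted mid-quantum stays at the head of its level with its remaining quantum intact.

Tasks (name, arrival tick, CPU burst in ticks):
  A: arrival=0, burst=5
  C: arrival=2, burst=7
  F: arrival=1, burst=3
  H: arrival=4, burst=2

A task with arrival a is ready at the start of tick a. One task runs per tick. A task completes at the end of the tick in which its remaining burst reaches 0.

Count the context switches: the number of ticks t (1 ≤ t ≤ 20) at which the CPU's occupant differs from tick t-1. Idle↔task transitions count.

context switches = 7

t=0: L0/L1/L2 = A/-/- → run A
t=1: L0/L1/L2 = AF/-/- → run A
t=2: L0/L1/L2 = FC/A/- → run F
t=3: L0/L1/L2 = FC/A/- → run F
t=4: L0/L1/L2 = CH/AF/- → run C
t=5: L0/L1/L2 = CH/AF/- → run C
t=6: L0/L1/L2 = H/AFC/- → run H
t=7: L0/L1/L2 = H/AFC/- → run H
t=8: L0/L1/L2 = -/AFC/- → run A
t=9: L0/L1/L2 = -/AFC/- → run A
t=10: L0/L1/L2 = -/AFC/- → run A
t=11: L0/L1/L2 = -/FC/- → run F
t=12: L0/L1/L2 = -/C/- → run C
t=13: L0/L1/L2 = -/C/- → run C
t=14: L0/L1/L2 = -/C/- → run C
t=15: L0/L1/L2 = -/C/- → run C
t=16: L0/L1/L2 = -/-/C → run C
t=17: (idle)
t=18: (idle)
t=19: (idle)
t=20: (idle)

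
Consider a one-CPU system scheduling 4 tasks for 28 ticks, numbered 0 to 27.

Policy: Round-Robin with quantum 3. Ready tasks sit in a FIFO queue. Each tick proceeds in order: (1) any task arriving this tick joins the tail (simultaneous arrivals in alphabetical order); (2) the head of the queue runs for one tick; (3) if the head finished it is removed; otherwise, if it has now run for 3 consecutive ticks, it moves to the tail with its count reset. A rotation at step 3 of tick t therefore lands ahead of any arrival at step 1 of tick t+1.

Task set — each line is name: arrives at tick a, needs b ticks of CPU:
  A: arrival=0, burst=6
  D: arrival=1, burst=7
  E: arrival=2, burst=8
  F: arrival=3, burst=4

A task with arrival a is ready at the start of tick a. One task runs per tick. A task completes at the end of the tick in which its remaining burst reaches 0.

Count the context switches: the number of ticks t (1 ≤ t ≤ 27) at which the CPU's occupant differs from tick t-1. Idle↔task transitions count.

context switches = 10

t=0: queue=[A] q_used=0 → run A
t=1: queue=[A,D] q_used=1 → run A
t=2: queue=[A,D,E] q_used=2 → run A
t=3: queue=[D,E,A,F] q_used=0 → run D
t=4: queue=[D,E,A,F] q_used=1 → run D
t=5: queue=[D,E,A,F] q_used=2 → run D
t=6: queue=[E,A,F,D] q_used=0 → run E
t=7: queue=[E,A,F,D] q_used=1 → run E
t=8: queue=[E,A,F,D] q_used=2 → run E
t=9: queue=[A,F,D,E] q_used=0 → run A
t=10: queue=[A,F,D,E] q_used=1 → run A
t=11: queue=[A,F,D,E] q_used=2 → run A
t=12: queue=[F,D,E] q_used=0 → run F
t=13: queue=[F,D,E] q_used=1 → run F
t=14: queue=[F,D,E] q_used=2 → run F
t=15: queue=[D,E,F] q_used=0 → run D
t=16: queue=[D,E,F] q_used=1 → run D
t=17: queue=[D,E,F] q_used=2 → run D
t=18: queue=[E,F,D] q_used=0 → run E
t=19: queue=[E,F,D] q_used=1 → run E
t=20: queue=[E,F,D] q_used=2 → run E
t=21: queue=[F,D,E] q_used=0 → run F
t=22: queue=[D,E] q_used=0 → run D
t=23: queue=[E] q_used=0 → run E
t=24: queue=[E] q_used=1 → run E
t=25: (idle)
t=26: (idle)
t=27: (idle)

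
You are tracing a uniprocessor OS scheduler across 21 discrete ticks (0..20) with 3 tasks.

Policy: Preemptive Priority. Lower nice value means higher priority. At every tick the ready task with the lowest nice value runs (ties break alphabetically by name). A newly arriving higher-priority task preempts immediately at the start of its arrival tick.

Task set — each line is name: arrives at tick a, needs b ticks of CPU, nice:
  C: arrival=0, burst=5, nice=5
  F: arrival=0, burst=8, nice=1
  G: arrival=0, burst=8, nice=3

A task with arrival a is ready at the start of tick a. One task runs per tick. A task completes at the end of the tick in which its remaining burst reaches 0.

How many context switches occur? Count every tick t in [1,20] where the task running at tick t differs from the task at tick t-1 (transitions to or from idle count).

t=0: ready={C,F,G} → run F
t=1: ready={C,F,G} → run F
t=2: ready={C,F,G} → run F
t=3: ready={C,F,G} → run F
t=4: ready={C,F,G} → run F
t=5: ready={C,F,G} → run F
t=6: ready={C,F,G} → run F
t=7: ready={C,F,G} → run F
t=8: ready={C,G} → run G
t=9: ready={C,G} → run G
t=10: ready={C,G} → run G
t=11: ready={C,G} → run G
t=12: ready={C,G} → run G
t=13: ready={C,G} → run G
t=14: ready={C,G} → run G
t=15: ready={C,G} → run G
t=16: ready={C} → run C
t=17: ready={C} → run C
t=18: ready={C} → run C
t=19: ready={C} → run C
t=20: ready={C} → run C

context switches = 2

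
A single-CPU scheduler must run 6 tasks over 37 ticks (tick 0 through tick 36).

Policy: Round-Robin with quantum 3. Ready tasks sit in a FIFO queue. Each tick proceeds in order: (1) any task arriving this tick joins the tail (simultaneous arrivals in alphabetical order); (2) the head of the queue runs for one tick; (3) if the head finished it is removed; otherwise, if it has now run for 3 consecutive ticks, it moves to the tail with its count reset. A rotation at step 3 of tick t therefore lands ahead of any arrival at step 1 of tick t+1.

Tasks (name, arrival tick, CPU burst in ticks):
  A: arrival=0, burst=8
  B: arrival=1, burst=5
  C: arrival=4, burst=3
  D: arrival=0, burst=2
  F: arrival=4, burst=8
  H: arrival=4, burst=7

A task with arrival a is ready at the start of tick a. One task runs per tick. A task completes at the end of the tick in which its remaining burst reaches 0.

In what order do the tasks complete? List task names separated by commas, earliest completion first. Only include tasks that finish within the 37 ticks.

t=0: queue=[A,D] q_used=0 → run A
t=1: queue=[A,D,B] q_used=1 → run A
t=2: queue=[A,D,B] q_used=2 → run A
t=3: queue=[D,B,A] q_used=0 → run D
t=4: queue=[D,B,A,C,F,H] q_used=1 → run D
t=5: queue=[B,A,C,F,H] q_used=0 → run B
t=6: queue=[B,A,C,F,H] q_used=1 → run B
t=7: queue=[B,A,C,F,H] q_used=2 → run B
t=8: queue=[A,C,F,H,B] q_used=0 → run A
t=9: queue=[A,C,F,H,B] q_used=1 → run A
t=10: queue=[A,C,F,H,B] q_used=2 → run A
t=11: queue=[C,F,H,B,A] q_used=0 → run C
t=12: queue=[C,F,H,B,A] q_used=1 → run C
t=13: queue=[C,F,H,B,A] q_used=2 → run C
t=14: queue=[F,H,B,A] q_used=0 → run F
t=15: queue=[F,H,B,A] q_used=1 → run F
t=16: queue=[F,H,B,A] q_used=2 → run F
t=17: queue=[H,B,A,F] q_used=0 → run H
t=18: queue=[H,B,A,F] q_used=1 → run H
t=19: queue=[H,B,A,F] q_used=2 → run H
t=20: queue=[B,A,F,H] q_used=0 → run B
t=21: queue=[B,A,F,H] q_used=1 → run B
t=22: queue=[A,F,H] q_used=0 → run A
t=23: queue=[A,F,H] q_used=1 → run A
t=24: queue=[F,H] q_used=0 → run F
t=25: queue=[F,H] q_used=1 → run F
t=26: queue=[F,H] q_used=2 → run F
t=27: queue=[H,F] q_used=0 → run H
t=28: queue=[H,F] q_used=1 → run H
t=29: queue=[H,F] q_used=2 → run H
t=30: queue=[F,H] q_used=0 → run F
t=31: queue=[F,H] q_used=1 → run F
t=32: queue=[H] q_used=0 → run H
t=33: (idle)
t=34: (idle)
t=35: (idle)
t=36: (idle)

completion order = D, C, B, A, F, H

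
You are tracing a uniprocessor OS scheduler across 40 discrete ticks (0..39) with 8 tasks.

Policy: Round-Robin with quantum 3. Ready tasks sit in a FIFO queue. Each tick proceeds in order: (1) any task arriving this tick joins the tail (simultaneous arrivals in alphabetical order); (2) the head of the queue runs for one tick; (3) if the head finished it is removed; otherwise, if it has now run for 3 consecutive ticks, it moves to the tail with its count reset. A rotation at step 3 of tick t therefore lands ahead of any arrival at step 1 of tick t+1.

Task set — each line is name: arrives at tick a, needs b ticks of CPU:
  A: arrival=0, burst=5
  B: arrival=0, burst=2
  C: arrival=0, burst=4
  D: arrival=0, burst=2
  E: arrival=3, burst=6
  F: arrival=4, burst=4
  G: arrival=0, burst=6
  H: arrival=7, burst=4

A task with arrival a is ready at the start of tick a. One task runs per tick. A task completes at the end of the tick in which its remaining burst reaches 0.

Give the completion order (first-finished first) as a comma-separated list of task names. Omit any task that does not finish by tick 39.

completion order = B, D, A, C, G, E, F, H

t=0: queue=[A,B,C,D,G] q_used=0 → run A
t=1: queue=[A,B,C,D,G] q_used=1 → run A
t=2: queue=[A,B,C,D,G] q_used=2 → run A
t=3: queue=[B,C,D,G,A,E] q_used=0 → run B
t=4: queue=[B,C,D,G,A,E,F] q_used=1 → run B
t=5: queue=[C,D,G,A,E,F] q_used=0 → run C
t=6: queue=[C,D,G,A,E,F] q_used=1 → run C
t=7: queue=[C,D,G,A,E,F,H] q_used=2 → run C
t=8: queue=[D,G,A,E,F,H,C] q_used=0 → run D
t=9: queue=[D,G,A,E,F,H,C] q_used=1 → run D
t=10: queue=[G,A,E,F,H,C] q_used=0 → run G
t=11: queue=[G,A,E,F,H,C] q_used=1 → run G
t=12: queue=[G,A,E,F,H,C] q_used=2 → run G
t=13: queue=[A,E,F,H,C,G] q_used=0 → run A
t=14: queue=[A,E,F,H,C,G] q_used=1 → run A
t=15: queue=[E,F,H,C,G] q_used=0 → run E
t=16: queue=[E,F,H,C,G] q_used=1 → run E
t=17: queue=[E,F,H,C,G] q_used=2 → run E
t=18: queue=[F,H,C,G,E] q_used=0 → run F
t=19: queue=[F,H,C,G,E] q_used=1 → run F
t=20: queue=[F,H,C,G,E] q_used=2 → run F
t=21: queue=[H,C,G,E,F] q_used=0 → run H
t=22: queue=[H,C,G,E,F] q_used=1 → run H
t=23: queue=[H,C,G,E,F] q_used=2 → run H
t=24: queue=[C,G,E,F,H] q_used=0 → run C
t=25: queue=[G,E,F,H] q_used=0 → run G
t=26: queue=[G,E,F,H] q_used=1 → run G
t=27: queue=[G,E,F,H] q_used=2 → run G
t=28: queue=[E,F,H] q_used=0 → run E
t=29: queue=[E,F,H] q_used=1 → run E
t=30: queue=[E,F,H] q_used=2 → run E
t=31: queue=[F,H] q_used=0 → run F
t=32: queue=[H] q_used=0 → run H
t=33: (idle)
t=34: (idle)
t=35: (idle)
t=36: (idle)
t=37: (idle)
t=38: (idle)
t=39: (idle)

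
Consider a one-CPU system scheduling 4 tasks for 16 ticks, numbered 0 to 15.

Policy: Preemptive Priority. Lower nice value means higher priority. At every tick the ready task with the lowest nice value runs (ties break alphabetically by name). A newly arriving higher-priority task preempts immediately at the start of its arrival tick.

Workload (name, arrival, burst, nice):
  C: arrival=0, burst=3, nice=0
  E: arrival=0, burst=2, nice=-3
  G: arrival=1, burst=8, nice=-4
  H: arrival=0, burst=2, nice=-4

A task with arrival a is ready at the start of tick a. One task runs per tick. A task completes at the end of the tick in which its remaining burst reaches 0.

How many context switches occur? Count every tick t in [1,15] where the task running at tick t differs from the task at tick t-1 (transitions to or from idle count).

t=0: ready={C,E,H} → run H
t=1: ready={C,E,G,H} → run G
t=2: ready={C,E,G,H} → run G
t=3: ready={C,E,G,H} → run G
t=4: ready={C,E,G,H} → run G
t=5: ready={C,E,G,H} → run G
t=6: ready={C,E,G,H} → run G
t=7: ready={C,E,G,H} → run G
t=8: ready={C,E,G,H} → run G
t=9: ready={C,E,H} → run H
t=10: ready={C,E} → run E
t=11: ready={C,E} → run E
t=12: ready={C} → run C
t=13: ready={C} → run C
t=14: ready={C} → run C
t=15: (idle)

context switches = 5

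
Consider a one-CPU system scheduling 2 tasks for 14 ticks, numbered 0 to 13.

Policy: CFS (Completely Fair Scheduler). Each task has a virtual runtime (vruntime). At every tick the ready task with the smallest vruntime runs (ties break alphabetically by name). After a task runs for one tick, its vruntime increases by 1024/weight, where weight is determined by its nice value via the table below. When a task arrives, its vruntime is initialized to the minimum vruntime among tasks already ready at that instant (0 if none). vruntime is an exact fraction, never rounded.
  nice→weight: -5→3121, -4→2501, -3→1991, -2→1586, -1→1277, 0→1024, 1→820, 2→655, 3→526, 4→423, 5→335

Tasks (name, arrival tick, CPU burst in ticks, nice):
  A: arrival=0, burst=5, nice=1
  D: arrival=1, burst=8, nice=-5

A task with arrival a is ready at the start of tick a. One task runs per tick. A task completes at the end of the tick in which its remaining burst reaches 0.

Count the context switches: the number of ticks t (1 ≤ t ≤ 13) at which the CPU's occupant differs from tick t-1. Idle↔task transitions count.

t=0: vr[A=0] → run A
t=1: vr[A=256/205 D=256/205] → run A
t=2: vr[A=512/205 D=256/205] → run D
t=3: vr[A=512/205 D=1008896/639805] → run D
t=4: vr[A=512/205 D=1218816/639805] → run D
t=5: vr[A=512/205 D=1428736/639805] → run D
t=6: vr[A=512/205 D=1638656/639805] → run A
t=7: vr[A=768/205 D=1638656/639805] → run D
t=8: vr[A=768/205 D=1848576/639805] → run D
t=9: vr[A=768/205 D=2058496/639805] → run D
t=10: vr[A=768/205 D=2268416/639805] → run D
t=11: vr[A=768/205] → run A
t=12: vr[A=1024/205] → run A
t=13: (idle)

context switches = 5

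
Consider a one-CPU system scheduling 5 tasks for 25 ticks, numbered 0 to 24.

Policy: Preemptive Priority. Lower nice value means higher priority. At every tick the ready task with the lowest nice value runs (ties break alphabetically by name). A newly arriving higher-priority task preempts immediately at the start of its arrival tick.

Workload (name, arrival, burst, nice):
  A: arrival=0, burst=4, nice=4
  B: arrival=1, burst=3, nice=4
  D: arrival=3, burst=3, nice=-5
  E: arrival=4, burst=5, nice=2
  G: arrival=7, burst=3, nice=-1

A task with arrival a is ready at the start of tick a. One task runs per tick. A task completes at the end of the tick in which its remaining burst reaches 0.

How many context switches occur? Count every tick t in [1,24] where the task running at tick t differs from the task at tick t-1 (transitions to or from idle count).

context switches = 7

t=0: ready={A} → run A
t=1: ready={A,B} → run A
t=2: ready={A,B} → run A
t=3: ready={A,B,D} → run D
t=4: ready={A,B,D,E} → run D
t=5: ready={A,B,D,E} → run D
t=6: ready={A,B,E} → run E
t=7: ready={A,B,E,G} → run G
t=8: ready={A,B,E,G} → run G
t=9: ready={A,B,E,G} → run G
t=10: ready={A,B,E} → run E
t=11: ready={A,B,E} → run E
t=12: ready={A,B,E} → run E
t=13: ready={A,B,E} → run E
t=14: ready={A,B} → run A
t=15: ready={B} → run B
t=16: ready={B} → run B
t=17: ready={B} → run B
t=18: (idle)
t=19: (idle)
t=20: (idle)
t=21: (idle)
t=22: (idle)
t=23: (idle)
t=24: (idle)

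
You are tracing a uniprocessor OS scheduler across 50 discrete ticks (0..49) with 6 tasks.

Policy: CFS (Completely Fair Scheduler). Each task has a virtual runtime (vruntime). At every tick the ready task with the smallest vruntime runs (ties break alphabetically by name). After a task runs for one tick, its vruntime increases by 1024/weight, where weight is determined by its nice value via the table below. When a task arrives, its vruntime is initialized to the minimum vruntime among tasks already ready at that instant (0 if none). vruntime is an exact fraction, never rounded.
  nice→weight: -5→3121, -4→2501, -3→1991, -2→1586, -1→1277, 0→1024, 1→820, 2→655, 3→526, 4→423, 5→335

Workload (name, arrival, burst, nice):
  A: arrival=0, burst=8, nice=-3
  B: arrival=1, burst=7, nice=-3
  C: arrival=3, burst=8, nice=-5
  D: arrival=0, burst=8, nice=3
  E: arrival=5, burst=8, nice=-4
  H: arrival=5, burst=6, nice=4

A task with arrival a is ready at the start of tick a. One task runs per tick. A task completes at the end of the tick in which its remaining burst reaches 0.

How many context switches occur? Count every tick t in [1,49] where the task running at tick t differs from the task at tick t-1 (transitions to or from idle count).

t=0: vr[A=0 D=0] → run A
t=1: vr[A=1024/1991 B=0 D=0] → run B
t=2: vr[A=1024/1991 B=1024/1991 D=0] → run D
t=3: vr[A=1024/1991 B=1024/1991 C=1024/1991 D=512/263] → run A
t=4: vr[A=2048/1991 B=1024/1991 C=1024/1991 D=512/263] → run B
t=5: vr[A=2048/1991 B=2048/1991 C=1024/1991 D=512/263 E=1024/1991 H=1024/1991] → run C
t=6: vr[A=2048/1991 B=2048/1991 C=5234688/6213911 D=512/263 E=1024/1991 H=1024/1991] → run E
t=7: vr[A=2048/1991 B=2048/1991 C=5234688/6213911 D=512/263 E=4599808/4979491 H=1024/1991] → run H
t=8: vr[A=2048/1991 B=2048/1991 C=5234688/6213911 D=512/263 E=4599808/4979491 H=2471936/842193] → run C
t=9: vr[A=2048/1991 B=2048/1991 C=7273472/6213911 D=512/263 E=4599808/4979491 H=2471936/842193] → run E
t=10: vr[A=2048/1991 B=2048/1991 C=7273472/6213911 D=512/263 E=6638592/4979491 H=2471936/842193] → run A
t=11: vr[A=3072/1991 B=2048/1991 C=7273472/6213911 D=512/263 E=6638592/4979491 H=2471936/842193] → run B
t=12: vr[A=3072/1991 B=3072/1991 C=7273472/6213911 D=512/263 E=6638592/4979491 H=2471936/842193] → run C
t=13: vr[A=3072/1991 B=3072/1991 C=9312256/6213911 D=512/263 E=6638592/4979491 H=2471936/842193] → run E
t=14: vr[A=3072/1991 B=3072/1991 C=9312256/6213911 D=512/263 E=8677376/4979491 H=2471936/842193] → run C
t=15: vr[A=3072/1991 B=3072/1991 C=11351040/6213911 D=512/263 E=8677376/4979491 H=2471936/842193] → run A
t=16: vr[A=4096/1991 B=3072/1991 C=11351040/6213911 D=512/263 E=8677376/4979491 H=2471936/842193] → run B
t=17: vr[A=4096/1991 B=4096/1991 C=11351040/6213911 D=512/263 E=8677376/4979491 H=2471936/842193] → run E
t=18: vr[A=4096/1991 B=4096/1991 C=11351040/6213911 D=512/263 E=10716160/4979491 H=2471936/842193] → run C
t=19: vr[A=4096/1991 B=4096/1991 C=13389824/6213911 D=512/263 E=10716160/4979491 H=2471936/842193] → run D
t=20: vr[A=4096/1991 B=4096/1991 C=13389824/6213911 D=1024/263 E=10716160/4979491 H=2471936/842193] → run A
t=21: vr[A=5120/1991 B=4096/1991 C=13389824/6213911 D=1024/263 E=10716160/4979491 H=2471936/842193] → run B
t=22: vr[A=5120/1991 B=5120/1991 C=13389824/6213911 D=1024/263 E=10716160/4979491 H=2471936/842193] → run E
t=23: vr[A=5120/1991 B=5120/1991 C=13389824/6213911 D=1024/263 E=12754944/4979491 H=2471936/842193] → run C
t=24: vr[A=5120/1991 B=5120/1991 C=15428608/6213911 D=1024/263 E=12754944/4979491 H=2471936/842193] → run C
t=25: vr[A=5120/1991 B=5120/1991 C=17467392/6213911 D=1024/263 E=12754944/4979491 H=2471936/842193] → run E
t=26: vr[A=5120/1991 B=5120/1991 C=17467392/6213911 D=1024/263 E=14793728/4979491 H=2471936/842193] → run A
t=27: vr[A=6144/1991 B=5120/1991 C=17467392/6213911 D=1024/263 E=14793728/4979491 H=2471936/842193] → run B
t=28: vr[A=6144/1991 B=6144/1991 C=17467392/6213911 D=1024/263 E=14793728/4979491 H=2471936/842193] → run C
t=29: vr[A=6144/1991 B=6144/1991 D=1024/263 E=14793728/4979491 H=2471936/842193] → run H
t=30: vr[A=6144/1991 B=6144/1991 D=1024/263 E=14793728/4979491 H=4510720/842193] → run E
t=31: vr[A=6144/1991 B=6144/1991 D=1024/263 E=16832512/4979491 H=4510720/842193] → run A
t=32: vr[A=7168/1991 B=6144/1991 D=1024/263 E=16832512/4979491 H=4510720/842193] → run B
t=33: vr[A=7168/1991 D=1024/263 E=16832512/4979491 H=4510720/842193] → run E
t=34: vr[A=7168/1991 D=1024/263 H=4510720/842193] → run A
t=35: vr[D=1024/263 H=4510720/842193] → run D
t=36: vr[D=1536/263 H=4510720/842193] → run H
t=37: vr[D=1536/263 H=2183168/280731] → run D
t=38: vr[D=2048/263 H=2183168/280731] → run H
t=39: vr[D=2048/263 H=8588288/842193] → run D
t=40: vr[D=2560/263 H=8588288/842193] → run D
t=41: vr[D=3072/263 H=8588288/842193] → run H
t=42: vr[D=3072/263 H=10627072/842193] → run D
t=43: vr[D=3584/263 H=10627072/842193] → run H
t=44: vr[D=3584/263] → run D
t=45: (idle)
t=46: (idle)
t=47: (idle)
t=48: (idle)
t=49: (idle)

context switches = 43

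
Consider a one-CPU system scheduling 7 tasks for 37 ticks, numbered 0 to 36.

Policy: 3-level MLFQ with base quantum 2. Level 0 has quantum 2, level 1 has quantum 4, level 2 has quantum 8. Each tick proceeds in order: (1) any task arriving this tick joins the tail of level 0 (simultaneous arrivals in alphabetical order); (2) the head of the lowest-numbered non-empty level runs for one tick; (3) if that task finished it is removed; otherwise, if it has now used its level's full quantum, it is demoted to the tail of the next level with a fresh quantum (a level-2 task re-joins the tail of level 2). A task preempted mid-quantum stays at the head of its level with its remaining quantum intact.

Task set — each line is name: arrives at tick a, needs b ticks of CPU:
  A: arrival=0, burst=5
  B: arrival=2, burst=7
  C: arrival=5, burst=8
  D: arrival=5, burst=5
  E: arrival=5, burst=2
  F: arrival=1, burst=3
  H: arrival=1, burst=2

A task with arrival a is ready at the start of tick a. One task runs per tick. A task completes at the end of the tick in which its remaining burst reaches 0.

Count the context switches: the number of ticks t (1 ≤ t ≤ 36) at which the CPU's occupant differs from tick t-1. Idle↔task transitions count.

t=0: L0/L1/L2 = A/-/- → run A
t=1: L0/L1/L2 = AFH/-/- → run A
t=2: L0/L1/L2 = FHB/A/- → run F
t=3: L0/L1/L2 = FHB/A/- → run F
t=4: L0/L1/L2 = HB/AF/- → run H
t=5: L0/L1/L2 = HBCDE/AF/- → run H
t=6: L0/L1/L2 = BCDE/AF/- → run B
t=7: L0/L1/L2 = BCDE/AF/- → run B
t=8: L0/L1/L2 = CDE/AFB/- → run C
t=9: L0/L1/L2 = CDE/AFB/- → run C
t=10: L0/L1/L2 = DE/AFBC/- → run D
t=11: L0/L1/L2 = DE/AFBC/- → run D
t=12: L0/L1/L2 = E/AFBCD/- → run E
t=13: L0/L1/L2 = E/AFBCD/- → run E
t=14: L0/L1/L2 = -/AFBCD/- → run A
t=15: L0/L1/L2 = -/AFBCD/- → run A
t=16: L0/L1/L2 = -/AFBCD/- → run A
t=17: L0/L1/L2 = -/FBCD/- → run F
t=18: L0/L1/L2 = -/BCD/- → run B
t=19: L0/L1/L2 = -/BCD/- → run B
t=20: L0/L1/L2 = -/BCD/- → run B
t=21: L0/L1/L2 = -/BCD/- → run B
t=22: L0/L1/L2 = -/CD/B → run C
t=23: L0/L1/L2 = -/CD/B → run C
t=24: L0/L1/L2 = -/CD/B → run C
t=25: L0/L1/L2 = -/CD/B → run C
t=26: L0/L1/L2 = -/D/BC → run D
t=27: L0/L1/L2 = -/D/BC → run D
t=28: L0/L1/L2 = -/D/BC → run D
t=29: L0/L1/L2 = -/-/BC → run B
t=30: L0/L1/L2 = -/-/C → run C
t=31: L0/L1/L2 = -/-/C → run C
t=32: (idle)
t=33: (idle)
t=34: (idle)
t=35: (idle)
t=36: (idle)

context switches = 14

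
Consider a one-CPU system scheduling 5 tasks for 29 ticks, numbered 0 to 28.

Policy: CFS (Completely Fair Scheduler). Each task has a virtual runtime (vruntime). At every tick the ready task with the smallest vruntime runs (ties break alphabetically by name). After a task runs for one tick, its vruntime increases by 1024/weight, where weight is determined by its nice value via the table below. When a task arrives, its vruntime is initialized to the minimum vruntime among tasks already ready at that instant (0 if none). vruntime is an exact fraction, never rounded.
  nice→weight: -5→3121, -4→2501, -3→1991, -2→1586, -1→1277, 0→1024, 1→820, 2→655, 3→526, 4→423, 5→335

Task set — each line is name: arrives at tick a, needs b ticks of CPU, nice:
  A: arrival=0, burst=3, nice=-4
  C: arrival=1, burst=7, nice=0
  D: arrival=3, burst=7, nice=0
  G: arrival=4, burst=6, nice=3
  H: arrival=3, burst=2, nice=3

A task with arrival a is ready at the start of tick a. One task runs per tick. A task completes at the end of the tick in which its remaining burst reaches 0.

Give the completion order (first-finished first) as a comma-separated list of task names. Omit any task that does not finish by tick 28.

t=0: vr[A=0] → run A
t=1: vr[A=1024/2501 C=1024/2501] → run A
t=2: vr[A=2048/2501 C=1024/2501] → run C
t=3: vr[A=2048/2501 C=3525/2501 D=2048/2501 H=2048/2501] → run A
t=4: vr[C=3525/2501 D=2048/2501 G=2048/2501 H=2048/2501] → run D
t=5: vr[C=3525/2501 D=4549/2501 G=2048/2501 H=2048/2501] → run G
t=6: vr[C=3525/2501 D=4549/2501 G=1819136/657763 H=2048/2501] → run H
t=7: vr[C=3525/2501 D=4549/2501 G=1819136/657763 H=1819136/657763] → run C
t=8: vr[C=6026/2501 D=4549/2501 G=1819136/657763 H=1819136/657763] → run D
t=9: vr[C=6026/2501 D=7050/2501 G=1819136/657763 H=1819136/657763] → run C
t=10: vr[C=8527/2501 D=7050/2501 G=1819136/657763 H=1819136/657763] → run G
t=11: vr[C=8527/2501 D=7050/2501 G=3099648/657763 H=1819136/657763] → run H
t=12: vr[C=8527/2501 D=7050/2501 G=3099648/657763] → run D
t=13: vr[C=8527/2501 D=9551/2501 G=3099648/657763] → run C
t=14: vr[C=11028/2501 D=9551/2501 G=3099648/657763] → run D
t=15: vr[C=11028/2501 D=12052/2501 G=3099648/657763] → run C
t=16: vr[C=13529/2501 D=12052/2501 G=3099648/657763] → run G
t=17: vr[C=13529/2501 D=12052/2501 G=4380160/657763] → run D
t=18: vr[C=13529/2501 D=14553/2501 G=4380160/657763] → run C
t=19: vr[C=16030/2501 D=14553/2501 G=4380160/657763] → run D
t=20: vr[C=16030/2501 D=17054/2501 G=4380160/657763] → run C
t=21: vr[D=17054/2501 G=4380160/657763] → run G
t=22: vr[D=17054/2501 G=5660672/657763] → run D
t=23: vr[G=5660672/657763] → run G
t=24: vr[G=6941184/657763] → run G
t=25: (idle)
t=26: (idle)
t=27: (idle)
t=28: (idle)

completion order = A, H, C, D, G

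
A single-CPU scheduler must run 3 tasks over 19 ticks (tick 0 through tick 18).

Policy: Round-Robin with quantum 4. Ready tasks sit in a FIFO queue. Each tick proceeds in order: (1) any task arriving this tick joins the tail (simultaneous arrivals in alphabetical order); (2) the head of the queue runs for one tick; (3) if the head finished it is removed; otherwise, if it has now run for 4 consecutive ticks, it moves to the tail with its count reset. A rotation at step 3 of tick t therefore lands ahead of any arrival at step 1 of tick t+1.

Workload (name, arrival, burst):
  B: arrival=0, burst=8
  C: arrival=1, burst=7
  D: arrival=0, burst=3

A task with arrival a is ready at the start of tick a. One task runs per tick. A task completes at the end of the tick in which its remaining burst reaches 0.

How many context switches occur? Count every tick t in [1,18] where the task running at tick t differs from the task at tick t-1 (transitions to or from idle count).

context switches = 5

t=0: queue=[B,D] q_used=0 → run B
t=1: queue=[B,D,C] q_used=1 → run B
t=2: queue=[B,D,C] q_used=2 → run B
t=3: queue=[B,D,C] q_used=3 → run B
t=4: queue=[D,C,B] q_used=0 → run D
t=5: queue=[D,C,B] q_used=1 → run D
t=6: queue=[D,C,B] q_used=2 → run D
t=7: queue=[C,B] q_used=0 → run C
t=8: queue=[C,B] q_used=1 → run C
t=9: queue=[C,B] q_used=2 → run C
t=10: queue=[C,B] q_used=3 → run C
t=11: queue=[B,C] q_used=0 → run B
t=12: queue=[B,C] q_used=1 → run B
t=13: queue=[B,C] q_used=2 → run B
t=14: queue=[B,C] q_used=3 → run B
t=15: queue=[C] q_used=0 → run C
t=16: queue=[C] q_used=1 → run C
t=17: queue=[C] q_used=2 → run C
t=18: (idle)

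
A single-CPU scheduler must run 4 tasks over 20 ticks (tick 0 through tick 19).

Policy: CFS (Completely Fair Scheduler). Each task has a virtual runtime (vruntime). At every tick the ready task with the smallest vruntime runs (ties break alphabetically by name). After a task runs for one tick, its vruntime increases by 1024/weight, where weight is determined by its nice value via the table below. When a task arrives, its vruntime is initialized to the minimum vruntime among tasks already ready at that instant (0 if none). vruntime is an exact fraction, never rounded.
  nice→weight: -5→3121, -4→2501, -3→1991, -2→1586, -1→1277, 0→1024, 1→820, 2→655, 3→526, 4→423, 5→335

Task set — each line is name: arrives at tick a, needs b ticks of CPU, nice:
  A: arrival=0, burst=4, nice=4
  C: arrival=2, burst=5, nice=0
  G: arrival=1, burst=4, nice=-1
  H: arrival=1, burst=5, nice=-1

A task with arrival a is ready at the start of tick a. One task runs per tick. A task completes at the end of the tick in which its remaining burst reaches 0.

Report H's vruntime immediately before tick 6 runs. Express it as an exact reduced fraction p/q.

vruntime(H, start of tick 6) = 1740800/540171

t=0: vr[A=0] → run A
t=1: vr[A=1024/423 G=1024/423 H=1024/423] → run A
t=2: vr[A=2048/423 C=1024/423 G=1024/423 H=1024/423] → run C
t=3: vr[A=2048/423 C=1447/423 G=1024/423 H=1024/423] → run G
t=4: vr[A=2048/423 C=1447/423 G=1740800/540171 H=1024/423] → run H
t=5: vr[A=2048/423 C=1447/423 G=1740800/540171 H=1740800/540171] → run G
t=6: vr[A=2048/423 C=1447/423 G=2173952/540171 H=1740800/540171] → run H
t=7: vr[A=2048/423 C=1447/423 G=2173952/540171 H=2173952/540171] → run C
t=8: vr[A=2048/423 C=1870/423 G=2173952/540171 H=2173952/540171] → run G
t=9: vr[A=2048/423 C=1870/423 G=2607104/540171 H=2173952/540171] → run H
t=10: vr[A=2048/423 C=1870/423 G=2607104/540171 H=2607104/540171] → run C
t=11: vr[A=2048/423 C=2293/423 G=2607104/540171 H=2607104/540171] → run G
t=12: vr[A=2048/423 C=2293/423 H=2607104/540171] → run H
t=13: vr[A=2048/423 C=2293/423 H=3040256/540171] → run A
t=14: vr[A=1024/141 C=2293/423 H=3040256/540171] → run C
t=15: vr[A=1024/141 C=2716/423 H=3040256/540171] → run H
t=16: vr[A=1024/141 C=2716/423] → run C
t=17: vr[A=1024/141] → run A
t=18: (idle)
t=19: (idle)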